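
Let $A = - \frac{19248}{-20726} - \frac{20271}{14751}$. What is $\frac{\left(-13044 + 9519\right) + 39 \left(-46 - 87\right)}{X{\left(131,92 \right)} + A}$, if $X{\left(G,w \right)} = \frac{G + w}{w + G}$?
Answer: $- \frac{55489854519}{3531661} \approx -15712.0$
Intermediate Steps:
$A = - \frac{22701583}{50954871}$ ($A = \left(-19248\right) \left(- \frac{1}{20726}\right) - \frac{6757}{4917} = \frac{9624}{10363} - \frac{6757}{4917} = - \frac{22701583}{50954871} \approx -0.44552$)
$X{\left(G,w \right)} = 1$ ($X{\left(G,w \right)} = \frac{G + w}{G + w} = 1$)
$\frac{\left(-13044 + 9519\right) + 39 \left(-46 - 87\right)}{X{\left(131,92 \right)} + A} = \frac{\left(-13044 + 9519\right) + 39 \left(-46 - 87\right)}{1 - \frac{22701583}{50954871}} = \frac{-3525 + 39 \left(-133\right)}{\frac{28253288}{50954871}} = \left(-3525 - 5187\right) \frac{50954871}{28253288} = \left(-8712\right) \frac{50954871}{28253288} = - \frac{55489854519}{3531661}$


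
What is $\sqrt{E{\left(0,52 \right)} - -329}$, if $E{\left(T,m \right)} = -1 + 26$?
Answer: $\sqrt{354} \approx 18.815$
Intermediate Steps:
$E{\left(T,m \right)} = 25$
$\sqrt{E{\left(0,52 \right)} - -329} = \sqrt{25 - -329} = \sqrt{25 + \left(357 - 28\right)} = \sqrt{25 + 329} = \sqrt{354}$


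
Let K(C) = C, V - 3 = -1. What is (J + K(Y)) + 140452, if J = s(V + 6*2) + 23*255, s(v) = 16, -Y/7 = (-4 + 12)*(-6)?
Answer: 146669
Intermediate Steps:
V = 2 (V = 3 - 1 = 2)
Y = 336 (Y = -7*(-4 + 12)*(-6) = -56*(-6) = -7*(-48) = 336)
J = 5881 (J = 16 + 23*255 = 16 + 5865 = 5881)
(J + K(Y)) + 140452 = (5881 + 336) + 140452 = 6217 + 140452 = 146669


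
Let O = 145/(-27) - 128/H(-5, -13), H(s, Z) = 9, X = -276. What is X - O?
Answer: -6923/27 ≈ -256.41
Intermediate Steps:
O = -529/27 (O = 145/(-27) - 128/9 = 145*(-1/27) - 128*1/9 = -145/27 - 128/9 = -529/27 ≈ -19.593)
X - O = -276 - 1*(-529/27) = -276 + 529/27 = -6923/27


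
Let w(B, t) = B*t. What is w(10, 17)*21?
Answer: 3570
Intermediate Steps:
w(10, 17)*21 = (10*17)*21 = 170*21 = 3570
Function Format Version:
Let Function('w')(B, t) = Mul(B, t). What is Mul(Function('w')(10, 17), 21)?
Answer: 3570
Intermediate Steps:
Mul(Function('w')(10, 17), 21) = Mul(Mul(10, 17), 21) = Mul(170, 21) = 3570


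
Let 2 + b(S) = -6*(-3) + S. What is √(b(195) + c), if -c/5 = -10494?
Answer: √52681 ≈ 229.52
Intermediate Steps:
b(S) = 16 + S (b(S) = -2 + (-6*(-3) + S) = -2 + (18 + S) = 16 + S)
c = 52470 (c = -5*(-10494) = 52470)
√(b(195) + c) = √((16 + 195) + 52470) = √(211 + 52470) = √52681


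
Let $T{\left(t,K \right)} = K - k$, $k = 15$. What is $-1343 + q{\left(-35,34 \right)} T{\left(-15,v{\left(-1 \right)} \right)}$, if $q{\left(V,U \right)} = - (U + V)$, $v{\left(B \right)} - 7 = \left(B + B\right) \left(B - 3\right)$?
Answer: $-1343$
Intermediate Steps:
$v{\left(B \right)} = 7 + 2 B \left(-3 + B\right)$ ($v{\left(B \right)} = 7 + \left(B + B\right) \left(B - 3\right) = 7 + 2 B \left(-3 + B\right)$)
$T{\left(t,K \right)} = -15 + K$ ($T{\left(t,K \right)} = K - 15 = -15 + K$)
$q{\left(V,U \right)} = - U - V$
$-1343 + q{\left(-35,34 \right)} T{\left(-15,v{\left(-1 \right)} \right)} = -1343 + \left(\left(-1\right) 34 - -35\right) \left(-15 + \left(7 - -6 + 2 \left(-1\right)^{2}\right)\right) = -1343 + \left(-34 + 35\right) \left(-15 + \left(7 + 6 + 2 \cdot 1\right)\right) = -1343 + 1 \left(-15 + \left(7 + 6 + 2\right)\right) = -1343 + 1 \left(-15 + 15\right) = -1343 + 1 \cdot 0 = -1343 + 0 = -1343$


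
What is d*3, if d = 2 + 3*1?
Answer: 15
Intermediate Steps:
d = 5 (d = 2 + 3 = 5)
d*3 = 5*3 = 15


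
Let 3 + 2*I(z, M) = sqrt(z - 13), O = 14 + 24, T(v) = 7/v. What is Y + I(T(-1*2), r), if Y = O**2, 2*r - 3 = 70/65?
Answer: 2885/2 + I*sqrt(66)/4 ≈ 1442.5 + 2.031*I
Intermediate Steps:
O = 38
r = 53/26 (r = 3/2 + (70/65)/2 = 3/2 + (70*(1/65))/2 = 3/2 + (1/2)*(14/13) = 3/2 + 7/13 = 53/26 ≈ 2.0385)
I(z, M) = -3/2 + sqrt(-13 + z)/2 (I(z, M) = -3/2 + sqrt(z - 13)/2 = -3/2 + sqrt(-13 + z)/2)
Y = 1444 (Y = 38**2 = 1444)
Y + I(T(-1*2), r) = 1444 + (-3/2 + sqrt(-13 + 7/((-1*2)))/2) = 1444 + (-3/2 + sqrt(-13 + 7/(-2))/2) = 1444 + (-3/2 + sqrt(-13 + 7*(-1/2))/2) = 1444 + (-3/2 + sqrt(-13 - 7/2)/2) = 1444 + (-3/2 + sqrt(-33/2)/2) = 1444 + (-3/2 + (I*sqrt(66)/2)/2) = 1444 + (-3/2 + I*sqrt(66)/4) = 2885/2 + I*sqrt(66)/4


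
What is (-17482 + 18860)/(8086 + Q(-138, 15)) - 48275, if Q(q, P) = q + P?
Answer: -384412447/7963 ≈ -48275.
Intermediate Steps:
Q(q, P) = P + q
(-17482 + 18860)/(8086 + Q(-138, 15)) - 48275 = (-17482 + 18860)/(8086 + (15 - 138)) - 48275 = 1378/(8086 - 123) - 48275 = 1378/7963 - 48275 = -384412447/7963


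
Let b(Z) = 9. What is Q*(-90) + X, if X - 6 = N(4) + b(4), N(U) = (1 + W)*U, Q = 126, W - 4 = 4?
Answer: -11289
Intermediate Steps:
W = 8 (W = 4 + 4 = 8)
N(U) = 9*U (N(U) = (1 + 8)*U = 9*U)
X = 51 (X = 6 + (9*4 + 9) = 6 + (36 + 9) = 6 + 45 = 51)
Q*(-90) + X = 126*(-90) + 51 = -11340 + 51 = -11289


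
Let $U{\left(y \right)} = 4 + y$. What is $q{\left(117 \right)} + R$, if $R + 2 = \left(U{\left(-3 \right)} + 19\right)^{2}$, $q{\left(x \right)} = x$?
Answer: $515$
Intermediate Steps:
$R = 398$ ($R = -2 + \left(\left(4 - 3\right) + 19\right)^{2} = -2 + \left(1 + 19\right)^{2} = -2 + 20^{2} = -2 + 400 = 398$)
$q{\left(117 \right)} + R = 117 + 398 = 515$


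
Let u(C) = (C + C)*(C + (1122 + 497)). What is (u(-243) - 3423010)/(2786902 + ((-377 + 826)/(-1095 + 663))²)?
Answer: -763618005504/520103000449 ≈ -1.4682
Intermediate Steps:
u(C) = 2*C*(1619 + C) (u(C) = (2*C)*(C + 1619) = (2*C)*(1619 + C) = 2*C*(1619 + C))
(u(-243) - 3423010)/(2786902 + ((-377 + 826)/(-1095 + 663))²) = (2*(-243)*(1619 - 243) - 3423010)/(2786902 + ((-377 + 826)/(-1095 + 663))²) = (2*(-243)*1376 - 3423010)/(2786902 + (449/(-432))²) = (-668736 - 3423010)/(2786902 + (449*(-1/432))²) = -4091746/(2786902 + (-449/432)²) = -4091746/(2786902 + 201601/186624) = -4091746/520103000449/186624 = -4091746*186624/520103000449 = -763618005504/520103000449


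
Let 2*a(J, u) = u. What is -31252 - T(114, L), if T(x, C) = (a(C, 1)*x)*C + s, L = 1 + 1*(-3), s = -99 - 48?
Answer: -30991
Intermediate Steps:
a(J, u) = u/2
s = -147
L = -2 (L = 1 - 3 = -2)
T(x, C) = -147 + C*x/2 (T(x, C) = (((½)*1)*x)*C - 147 = (x/2)*C - 147 = C*x/2 - 147 = -147 + C*x/2)
-31252 - T(114, L) = -31252 - (-147 + (½)*(-2)*114) = -31252 - (-147 - 114) = -31252 - 1*(-261) = -31252 + 261 = -30991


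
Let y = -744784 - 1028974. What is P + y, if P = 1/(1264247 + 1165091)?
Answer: -4309057712203/2429338 ≈ -1.7738e+6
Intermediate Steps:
y = -1773758
P = 1/2429338 ≈ 4.1163e-7
P + y = 1/2429338 - 1773758 = -4309057712203/2429338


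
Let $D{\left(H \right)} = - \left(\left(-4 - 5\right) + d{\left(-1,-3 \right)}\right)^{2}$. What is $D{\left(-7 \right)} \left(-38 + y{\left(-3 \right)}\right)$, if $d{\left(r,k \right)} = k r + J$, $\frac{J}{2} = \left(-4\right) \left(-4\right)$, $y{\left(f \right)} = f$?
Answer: $27716$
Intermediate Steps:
$J = 32$ ($J = 2 \left(\left(-4\right) \left(-4\right)\right) = 2 \cdot 16 = 32$)
$d{\left(r,k \right)} = 32 + k r$ ($d{\left(r,k \right)} = k r + 32 = 32 + k r$)
$D{\left(H \right)} = -676$ ($D{\left(H \right)} = - \left(\left(-4 - 5\right) + \left(32 - -3\right)\right)^{2} = - \left(\left(-4 - 5\right) + \left(32 + 3\right)\right)^{2} = - \left(-9 + 35\right)^{2} = - 26^{2} = \left(-1\right) 676 = -676$)
$D{\left(-7 \right)} \left(-38 + y{\left(-3 \right)}\right) = - 676 \left(-38 - 3\right) = \left(-676\right) \left(-41\right) = 27716$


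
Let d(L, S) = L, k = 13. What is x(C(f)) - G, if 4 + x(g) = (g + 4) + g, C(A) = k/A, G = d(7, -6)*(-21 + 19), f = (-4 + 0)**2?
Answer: 125/8 ≈ 15.625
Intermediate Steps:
f = 16 (f = (-4)**2 = 16)
G = -14 (G = 7*(-21 + 19) = 7*(-2) = -14)
C(A) = 13/A
x(g) = 2*g (x(g) = -4 + ((g + 4) + g) = -4 + ((4 + g) + g) = -4 + (4 + 2*g) = 2*g)
x(C(f)) - G = 2*(13/16) - 1*(-14) = 2*(13*(1/16)) + 14 = 2*(13/16) + 14 = 13/8 + 14 = 125/8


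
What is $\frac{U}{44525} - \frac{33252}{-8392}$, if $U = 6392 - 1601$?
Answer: $\frac{380187843}{93413450} \approx 4.0699$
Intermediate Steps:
$U = 4791$
$\frac{U}{44525} - \frac{33252}{-8392} = \frac{4791}{44525} - \frac{33252}{-8392} = 4791 \cdot \frac{1}{44525} - - \frac{8313}{2098} = \frac{4791}{44525} + \frac{8313}{2098} = \frac{380187843}{93413450}$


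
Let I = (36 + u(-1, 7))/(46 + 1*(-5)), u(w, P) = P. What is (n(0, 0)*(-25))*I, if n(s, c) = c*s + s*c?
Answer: 0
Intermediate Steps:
I = 43/41 (I = (36 + 7)/(46 + 1*(-5)) = 43/(46 - 5) = 43/41 ≈ 1.0488)
n(s, c) = 2*c*s (n(s, c) = c*s + c*s = 2*c*s)
(n(0, 0)*(-25))*I = ((2*0*0)*(-25))*(43/41) = (0*(-25))*(43/41) = 0*(43/41) = 0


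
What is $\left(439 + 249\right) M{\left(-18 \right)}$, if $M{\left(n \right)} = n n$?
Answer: $222912$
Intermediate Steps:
$M{\left(n \right)} = n^{2}$
$\left(439 + 249\right) M{\left(-18 \right)} = \left(439 + 249\right) \left(-18\right)^{2} = 688 \cdot 324 = 222912$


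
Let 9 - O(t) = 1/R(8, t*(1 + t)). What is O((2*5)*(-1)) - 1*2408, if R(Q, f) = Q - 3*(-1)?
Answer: -26390/11 ≈ -2399.1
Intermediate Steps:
R(Q, f) = 3 + Q (R(Q, f) = Q + 3 = 3 + Q)
O(t) = 98/11 (O(t) = 9 - 1/(3 + 8) = 9 - 1/11 = 98/11)
O((2*5)*(-1)) - 1*2408 = 98/11 - 1*2408 = 98/11 - 2408 = -26390/11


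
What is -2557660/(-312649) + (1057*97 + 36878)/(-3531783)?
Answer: 2996504882879/368069474389 ≈ 8.1411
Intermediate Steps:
-2557660/(-312649) + (1057*97 + 36878)/(-3531783) = -2557660*(-1/312649) + (102529 + 36878)*(-1/3531783) = 2557660/312649 + 139407*(-1/3531783) = 2557660/312649 - 46469/1177261 = 2996504882879/368069474389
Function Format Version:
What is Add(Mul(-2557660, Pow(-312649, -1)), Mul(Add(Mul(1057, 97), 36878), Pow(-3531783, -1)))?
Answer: Rational(2996504882879, 368069474389) ≈ 8.1411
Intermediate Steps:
Add(Mul(-2557660, Pow(-312649, -1)), Mul(Add(Mul(1057, 97), 36878), Pow(-3531783, -1))) = Add(Mul(-2557660, Rational(-1, 312649)), Mul(Add(102529, 36878), Rational(-1, 3531783))) = Add(Rational(2557660, 312649), Mul(139407, Rational(-1, 3531783))) = Add(Rational(2557660, 312649), Rational(-46469, 1177261)) = Rational(2996504882879, 368069474389)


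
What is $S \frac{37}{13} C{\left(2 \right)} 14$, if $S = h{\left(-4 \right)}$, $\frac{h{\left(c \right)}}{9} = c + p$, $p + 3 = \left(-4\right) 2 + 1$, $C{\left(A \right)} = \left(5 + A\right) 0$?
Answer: $0$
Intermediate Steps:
$C{\left(A \right)} = 0$
$p = -10$ ($p = -3 + \left(\left(-4\right) 2 + 1\right) = -3 + \left(-8 + 1\right) = -3 - 7 = -10$)
$h{\left(c \right)} = -90 + 9 c$ ($h{\left(c \right)} = 9 \left(c - 10\right) = 9 \left(-10 + c\right) = -90 + 9 c$)
$S = -126$ ($S = -90 + 9 \left(-4\right) = -90 - 36 = -126$)
$S \frac{37}{13} C{\left(2 \right)} 14 = - 126 \cdot \frac{37}{13} \cdot 0 \cdot 14 = - 126 \cdot 37 \cdot \frac{1}{13} \cdot 0 = \left(-126\right) \frac{37}{13} \cdot 0 = \left(- \frac{4662}{13}\right) 0 = 0$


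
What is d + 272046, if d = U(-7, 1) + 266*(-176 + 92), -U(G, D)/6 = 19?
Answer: 249588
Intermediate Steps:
U(G, D) = -114 (U(G, D) = -6*19 = -114)
d = -22458 (d = -114 + 266*(-176 + 92) = -114 + 266*(-84) = -114 - 22344 = -22458)
d + 272046 = -22458 + 272046 = 249588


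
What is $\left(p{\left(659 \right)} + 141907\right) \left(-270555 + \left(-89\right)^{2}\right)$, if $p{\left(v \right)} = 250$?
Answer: $-37335261538$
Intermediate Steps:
$\left(p{\left(659 \right)} + 141907\right) \left(-270555 + \left(-89\right)^{2}\right) = \left(250 + 141907\right) \left(-270555 + \left(-89\right)^{2}\right) = 142157 \left(-270555 + 7921\right) = 142157 \left(-262634\right) = -37335261538$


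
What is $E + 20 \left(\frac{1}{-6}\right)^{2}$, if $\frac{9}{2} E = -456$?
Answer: $- \frac{907}{9} \approx -100.78$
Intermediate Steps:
$E = - \frac{304}{3}$ ($E = \frac{2}{9} \left(-456\right) = - \frac{304}{3} \approx -101.33$)
$E + 20 \left(\frac{1}{-6}\right)^{2} = - \frac{304}{3} + 20 \left(\frac{1}{-6}\right)^{2} = - \frac{304}{3} + 20 \left(- \frac{1}{6}\right)^{2} = - \frac{304}{3} + 20 \cdot \frac{1}{36} = - \frac{304}{3} + \frac{5}{9} = - \frac{907}{9}$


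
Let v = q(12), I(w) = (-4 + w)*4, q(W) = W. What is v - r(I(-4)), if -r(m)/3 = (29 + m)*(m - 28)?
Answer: 552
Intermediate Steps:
I(w) = -16 + 4*w
r(m) = -3*(-28 + m)*(29 + m) (r(m) = -3*(29 + m)*(m - 28) = -3*(29 + m)*(-28 + m) = -3*(-28 + m)*(29 + m))
v = 12
v - r(I(-4)) = 12 - (2436 - 3*(-16 + 4*(-4)) - 3*(-16 + 4*(-4))²) = 12 - (2436 - 3*(-16 - 16) - 3*(-16 - 16)²) = 12 - (2436 - 3*(-32) - 3*(-32)²) = 12 - (2436 + 96 - 3*1024) = 12 - (2436 + 96 - 3072) = 12 - 1*(-540) = 12 + 540 = 552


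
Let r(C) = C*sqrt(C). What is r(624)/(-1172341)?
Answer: -2496*sqrt(39)/1172341 ≈ -0.013296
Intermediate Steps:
r(C) = C**(3/2)
r(624)/(-1172341) = 624**(3/2)/(-1172341) = (2496*sqrt(39))*(-1/1172341) = -2496*sqrt(39)/1172341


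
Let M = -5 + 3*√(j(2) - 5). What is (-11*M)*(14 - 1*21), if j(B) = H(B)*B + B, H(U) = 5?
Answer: -385 + 231*√7 ≈ 226.17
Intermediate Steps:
j(B) = 6*B (j(B) = 5*B + B = 6*B)
M = -5 + 3*√7 (M = -5 + 3*√(6*2 - 5) = -5 + 3*√(12 - 5) = -5 + 3*√7 ≈ 2.9373)
(-11*M)*(14 - 1*21) = (-11*(-5 + 3*√7))*(14 - 1*21) = (55 - 33*√7)*(14 - 21) = (55 - 33*√7)*(-7) = -385 + 231*√7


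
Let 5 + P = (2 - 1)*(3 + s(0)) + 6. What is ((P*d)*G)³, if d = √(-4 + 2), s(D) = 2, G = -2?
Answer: 3456*I*√2 ≈ 4887.5*I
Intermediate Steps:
d = I*√2 (d = √(-2) = I*√2 ≈ 1.4142*I)
P = 6 (P = -5 + ((2 - 1)*(3 + 2) + 6) = -5 + (1*5 + 6) = -5 + (5 + 6) = -5 + 11 = 6)
((P*d)*G)³ = ((6*(I*√2))*(-2))³ = ((6*I*√2)*(-2))³ = (-12*I*√2)³ = 3456*I*√2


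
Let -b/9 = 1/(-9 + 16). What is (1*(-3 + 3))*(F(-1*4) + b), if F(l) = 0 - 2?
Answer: 0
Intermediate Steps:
b = -9/7 (b = -9/(-9 + 16) = -9/7 ≈ -1.2857)
F(l) = -2
(1*(-3 + 3))*(F(-1*4) + b) = (1*(-3 + 3))*(-2 - 9/7) = (1*0)*(-23/7) = 0*(-23/7) = 0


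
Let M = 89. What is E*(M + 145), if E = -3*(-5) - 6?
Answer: 2106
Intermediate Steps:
E = 9 (E = 15 - 6 = 9)
E*(M + 145) = 9*(89 + 145) = 9*234 = 2106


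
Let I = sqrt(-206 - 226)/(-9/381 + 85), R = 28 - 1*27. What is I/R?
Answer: 381*I*sqrt(3)/2698 ≈ 0.24459*I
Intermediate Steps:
R = 1 (R = 28 - 27 = 1)
I = 381*I*sqrt(3)/2698 (I = sqrt(-432)/(-9*1/381 + 85) = (12*I*sqrt(3))/(-3/127 + 85) = (12*I*sqrt(3))/(10792/127) = (12*I*sqrt(3))*(127/10792) = 381*I*sqrt(3)/2698 ≈ 0.24459*I)
I/R = (381*I*sqrt(3)/2698)/1 = (381*I*sqrt(3)/2698)*1 = 381*I*sqrt(3)/2698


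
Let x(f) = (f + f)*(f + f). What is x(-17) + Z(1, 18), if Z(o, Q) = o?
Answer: 1157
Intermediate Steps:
x(f) = 4*f² (x(f) = (2*f)*(2*f) = 4*f²)
x(-17) + Z(1, 18) = 4*(-17)² + 1 = 4*289 + 1 = 1156 + 1 = 1157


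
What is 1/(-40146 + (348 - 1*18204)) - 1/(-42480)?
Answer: 2587/410654160 ≈ 6.2997e-6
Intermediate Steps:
1/(-40146 + (348 - 1*18204)) - 1/(-42480) = 1/(-40146 + (348 - 18204)) - 1*(-1/42480) = 1/(-40146 - 17856) + 1/42480 = 1/(-58002) + 1/42480 = -1/58002 + 1/42480 = 2587/410654160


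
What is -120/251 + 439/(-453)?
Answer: -164549/113703 ≈ -1.4472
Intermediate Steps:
-120/251 + 439/(-453) = -120*1/251 + 439*(-1/453) = -120/251 - 439/453 = -164549/113703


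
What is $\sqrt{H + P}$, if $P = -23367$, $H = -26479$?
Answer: $i \sqrt{49846} \approx 223.26 i$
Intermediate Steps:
$\sqrt{H + P} = \sqrt{-26479 - 23367} = \sqrt{-49846} = i \sqrt{49846}$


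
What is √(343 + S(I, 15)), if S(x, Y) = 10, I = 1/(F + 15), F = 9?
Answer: √353 ≈ 18.788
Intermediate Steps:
I = 1/24 (I = 1/(9 + 15) = 1/24 ≈ 0.041667)
√(343 + S(I, 15)) = √(343 + 10) = √353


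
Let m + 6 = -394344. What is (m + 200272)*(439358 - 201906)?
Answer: -46084209256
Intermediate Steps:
m = -394350 (m = -6 - 394344 = -394350)
(m + 200272)*(439358 - 201906) = (-394350 + 200272)*(439358 - 201906) = -194078*237452 = -46084209256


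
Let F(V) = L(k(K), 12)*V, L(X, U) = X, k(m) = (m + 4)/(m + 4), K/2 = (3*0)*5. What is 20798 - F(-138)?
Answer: 20936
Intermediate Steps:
K = 0 (K = 2*((3*0)*5) = 2*(0*5) = 2*0 = 0)
k(m) = 1 (k(m) = (4 + m)/(4 + m) = 1)
F(V) = V (F(V) = 1*V = V)
20798 - F(-138) = 20798 - 1*(-138) = 20798 + 138 = 20936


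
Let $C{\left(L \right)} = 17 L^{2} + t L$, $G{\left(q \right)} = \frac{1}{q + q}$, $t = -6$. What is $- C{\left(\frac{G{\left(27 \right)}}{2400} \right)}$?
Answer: $\frac{777583}{16796160000} \approx 4.6295 \cdot 10^{-5}$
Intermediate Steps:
$G{\left(q \right)} = \frac{1}{2 q}$
$C{\left(L \right)} = - 6 L + 17 L^{2}$ ($C{\left(L \right)} = 17 L^{2} - 6 L = - 6 L + 17 L^{2}$)
$- C{\left(\frac{G{\left(27 \right)}}{2400} \right)} = - \frac{\frac{1}{2} \cdot \frac{1}{27}}{2400} \left(-6 + 17 \frac{\frac{1}{2} \cdot \frac{1}{27}}{2400}\right) = - \frac{1}{2} \cdot \frac{1}{27} \cdot \frac{1}{2400} \left(-6 + 17 \cdot \frac{1}{2} \cdot \frac{1}{27} \cdot \frac{1}{2400}\right) = - \frac{1}{54} \cdot \frac{1}{2400} \left(-6 + 17 \cdot \frac{1}{54} \cdot \frac{1}{2400}\right) = - \frac{-6 + 17 \cdot \frac{1}{129600}}{129600} = - \frac{-6 + \frac{17}{129600}}{129600} = - \frac{-777583}{129600 \cdot 129600} = \left(-1\right) \left(- \frac{777583}{16796160000}\right) = \frac{777583}{16796160000}$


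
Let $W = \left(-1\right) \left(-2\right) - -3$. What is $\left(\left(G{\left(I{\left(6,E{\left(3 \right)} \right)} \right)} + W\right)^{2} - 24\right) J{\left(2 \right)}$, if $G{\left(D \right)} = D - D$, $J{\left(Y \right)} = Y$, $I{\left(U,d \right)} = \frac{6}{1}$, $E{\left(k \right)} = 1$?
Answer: $2$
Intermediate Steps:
$I{\left(U,d \right)} = 6$ ($I{\left(U,d \right)} = 6 \cdot 1 = 6$)
$W = 5$ ($W = 2 + 3 = 5$)
$G{\left(D \right)} = 0$
$\left(\left(G{\left(I{\left(6,E{\left(3 \right)} \right)} \right)} + W\right)^{2} - 24\right) J{\left(2 \right)} = \left(\left(0 + 5\right)^{2} - 24\right) 2 = \left(5^{2} - 24\right) 2 = \left(25 - 24\right) 2 = 1 \cdot 2 = 2$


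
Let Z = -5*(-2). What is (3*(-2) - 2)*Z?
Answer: -80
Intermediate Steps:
Z = 10
(3*(-2) - 2)*Z = (3*(-2) - 2)*10 = (-6 - 2)*10 = -8*10 = -80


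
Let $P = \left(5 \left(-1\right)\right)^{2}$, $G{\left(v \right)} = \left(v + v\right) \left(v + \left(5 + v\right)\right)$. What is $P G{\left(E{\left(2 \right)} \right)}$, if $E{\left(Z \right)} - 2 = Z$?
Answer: $2600$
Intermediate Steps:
$E{\left(Z \right)} = 2 + Z$
$G{\left(v \right)} = 2 v \left(5 + 2 v\right)$
$P = 25$ ($P = \left(-5\right)^{2} = 25$)
$P G{\left(E{\left(2 \right)} \right)} = 25 \cdot 2 \left(2 + 2\right) \left(5 + 2 \left(2 + 2\right)\right) = 25 \cdot 2 \cdot 4 \left(5 + 2 \cdot 4\right) = 25 \cdot 2 \cdot 4 \left(5 + 8\right) = 25 \cdot 2 \cdot 4 \cdot 13 = 25 \cdot 104 = 2600$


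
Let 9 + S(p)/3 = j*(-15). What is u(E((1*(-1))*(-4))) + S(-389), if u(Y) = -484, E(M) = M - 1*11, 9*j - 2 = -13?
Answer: -456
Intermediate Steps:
j = -11/9 (j = 2/9 + (⅑)*(-13) = 2/9 - 13/9 = -11/9 ≈ -1.2222)
E(M) = -11 + M (E(M) = M - 11 = -11 + M)
S(p) = 28 (S(p) = -27 + 3*(-11/9*(-15)) = -27 + 3*(55/3) = -27 + 55 = 28)
u(E((1*(-1))*(-4))) + S(-389) = -484 + 28 = -456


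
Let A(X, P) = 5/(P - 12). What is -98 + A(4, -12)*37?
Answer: -2537/24 ≈ -105.71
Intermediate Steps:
A(X, P) = 5/(-12 + P)
-98 + A(4, -12)*37 = -98 + (5/(-12 - 12))*37 = -98 + (5/(-24))*37 = -98 + (5*(-1/24))*37 = -98 - 5/24*37 = -98 - 185/24 = -2537/24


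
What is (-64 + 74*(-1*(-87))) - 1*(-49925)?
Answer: 56299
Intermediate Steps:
(-64 + 74*(-1*(-87))) - 1*(-49925) = (-64 + 74*87) + 49925 = (-64 + 6438) + 49925 = 6374 + 49925 = 56299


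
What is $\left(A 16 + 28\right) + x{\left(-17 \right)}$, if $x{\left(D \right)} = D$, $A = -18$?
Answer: $-277$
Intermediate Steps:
$\left(A 16 + 28\right) + x{\left(-17 \right)} = \left(\left(-18\right) 16 + 28\right) - 17 = \left(-288 + 28\right) - 17 = -260 - 17 = -277$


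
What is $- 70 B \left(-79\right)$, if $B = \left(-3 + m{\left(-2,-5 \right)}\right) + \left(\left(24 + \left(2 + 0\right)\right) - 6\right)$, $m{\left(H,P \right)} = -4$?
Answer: $71890$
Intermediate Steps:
$B = 13$ ($B = \left(-3 - 4\right) + \left(\left(24 + \left(2 + 0\right)\right) - 6\right) = -7 + \left(\left(24 + 2\right) - 6\right) = -7 + \left(26 - 6\right) = -7 + 20 = 13$)
$- 70 B \left(-79\right) = \left(-70\right) 13 \left(-79\right) = \left(-910\right) \left(-79\right) = 71890$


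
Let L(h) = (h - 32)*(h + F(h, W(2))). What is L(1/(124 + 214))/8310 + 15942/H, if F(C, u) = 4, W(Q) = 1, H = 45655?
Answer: 964450881777/2889558640280 ≈ 0.33377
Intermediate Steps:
L(h) = (-32 + h)*(4 + h) (L(h) = (h - 32)*(h + 4) = (-32 + h)*(4 + h))
L(1/(124 + 214))/8310 + 15942/H = (-128 + (1/(124 + 214))² - 28/(124 + 214))/8310 + 15942/45655 = (-128 + (1/338)² - 28/338)*(1/8310) + 15942*(1/45655) = (-128 + (1/338)² - 28*1/338)*(1/8310) + 15942/45655 = (-128 + 1/114244 - 14/169)*(1/8310) + 15942/45655 = -14632695/114244*1/8310 + 15942/45655 = -975513/63291176 + 15942/45655 = 964450881777/2889558640280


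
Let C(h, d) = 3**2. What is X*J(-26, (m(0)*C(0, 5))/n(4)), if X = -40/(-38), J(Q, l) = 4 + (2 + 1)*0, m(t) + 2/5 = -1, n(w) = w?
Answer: 80/19 ≈ 4.2105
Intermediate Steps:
C(h, d) = 9
m(t) = -7/5 (m(t) = -2/5 - 1 = -7/5)
J(Q, l) = 4 (J(Q, l) = 4 + 3*0 = 4 + 0 = 4)
X = 20/19 (X = -40*(-1/38) = 20/19 ≈ 1.0526)
X*J(-26, (m(0)*C(0, 5))/n(4)) = (20/19)*4 = 80/19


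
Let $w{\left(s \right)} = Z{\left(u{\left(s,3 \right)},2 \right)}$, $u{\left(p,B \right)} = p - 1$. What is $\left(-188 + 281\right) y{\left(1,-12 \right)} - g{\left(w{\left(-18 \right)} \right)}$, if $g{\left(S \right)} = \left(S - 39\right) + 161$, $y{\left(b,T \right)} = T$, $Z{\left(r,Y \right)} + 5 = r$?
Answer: $-1214$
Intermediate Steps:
$u{\left(p,B \right)} = -1 + p$
$Z{\left(r,Y \right)} = -5 + r$
$w{\left(s \right)} = -6 + s$ ($w{\left(s \right)} = -5 + \left(-1 + s\right) = -6 + s$)
$g{\left(S \right)} = 122 + S$ ($g{\left(S \right)} = \left(-39 + S\right) + 161 = 122 + S$)
$\left(-188 + 281\right) y{\left(1,-12 \right)} - g{\left(w{\left(-18 \right)} \right)} = \left(-188 + 281\right) \left(-12\right) - \left(122 - 24\right) = 93 \left(-12\right) - \left(122 - 24\right) = -1116 - 98 = -1214$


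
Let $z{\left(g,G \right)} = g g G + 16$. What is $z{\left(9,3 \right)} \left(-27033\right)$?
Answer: $-7001547$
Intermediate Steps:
$z{\left(g,G \right)} = 16 + G g^{2}$ ($z{\left(g,G \right)} = g^{2} G + 16 = G g^{2} + 16 = 16 + G g^{2}$)
$z{\left(9,3 \right)} \left(-27033\right) = \left(16 + 3 \cdot 9^{2}\right) \left(-27033\right) = \left(16 + 3 \cdot 81\right) \left(-27033\right) = \left(16 + 243\right) \left(-27033\right) = 259 \left(-27033\right) = -7001547$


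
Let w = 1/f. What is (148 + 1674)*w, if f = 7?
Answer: 1822/7 ≈ 260.29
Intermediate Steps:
w = ⅐ (w = 1/7 = ⅐ ≈ 0.14286)
(148 + 1674)*w = (148 + 1674)*(⅐) = 1822*(⅐) = 1822/7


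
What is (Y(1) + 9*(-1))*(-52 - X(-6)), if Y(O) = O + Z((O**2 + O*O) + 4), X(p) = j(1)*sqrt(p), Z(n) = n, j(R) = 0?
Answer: 104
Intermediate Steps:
X(p) = 0 (X(p) = 0*sqrt(p) = 0)
Y(O) = 4 + O + 2*O**2 (Y(O) = O + ((O**2 + O*O) + 4) = O + ((O**2 + O**2) + 4) = O + (2*O**2 + 4) = O + (4 + 2*O**2) = 4 + O + 2*O**2)
(Y(1) + 9*(-1))*(-52 - X(-6)) = ((4 + 1 + 2*1**2) + 9*(-1))*(-52 - 1*0) = ((4 + 1 + 2*1) - 9)*(-52 + 0) = ((4 + 1 + 2) - 9)*(-52) = (7 - 9)*(-52) = -2*(-52) = 104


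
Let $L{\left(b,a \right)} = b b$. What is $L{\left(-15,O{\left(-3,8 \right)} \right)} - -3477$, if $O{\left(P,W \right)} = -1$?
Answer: $3702$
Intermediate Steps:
$L{\left(b,a \right)} = b^{2}$
$L{\left(-15,O{\left(-3,8 \right)} \right)} - -3477 = \left(-15\right)^{2} - -3477 = 225 + 3477 = 3702$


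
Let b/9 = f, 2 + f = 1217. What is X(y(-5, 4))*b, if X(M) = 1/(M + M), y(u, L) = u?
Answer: -2187/2 ≈ -1093.5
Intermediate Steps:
f = 1215 (f = -2 + 1217 = 1215)
b = 10935 (b = 9*1215 = 10935)
X(M) = 1/(2*M)
X(y(-5, 4))*b = ((½)/(-5))*10935 = ((½)*(-⅕))*10935 = -⅒*10935 = -2187/2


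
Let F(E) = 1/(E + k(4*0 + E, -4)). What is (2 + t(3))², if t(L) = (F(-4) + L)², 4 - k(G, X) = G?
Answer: 40401/256 ≈ 157.82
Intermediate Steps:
k(G, X) = 4 - G
F(E) = ¼ (F(E) = 1/(E + (4 - (4*0 + E))) = 1/(E + (4 - (0 + E))) = 1/(E + (4 - E)) = 1/4 = ¼)
t(L) = (¼ + L)²
(2 + t(3))² = (2 + (1 + 4*3)²/16)² = (2 + (1 + 12)²/16)² = (2 + (1/16)*13²)² = (2 + (1/16)*169)² = (2 + 169/16)² = (201/16)² = 40401/256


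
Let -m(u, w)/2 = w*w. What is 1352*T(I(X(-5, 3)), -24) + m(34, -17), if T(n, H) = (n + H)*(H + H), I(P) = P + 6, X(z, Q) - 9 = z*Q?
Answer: 1556926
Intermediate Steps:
X(z, Q) = 9 + Q*z (X(z, Q) = 9 + z*Q = 9 + Q*z)
I(P) = 6 + P
T(n, H) = 2*H*(H + n) (T(n, H) = (H + n)*(2*H) = 2*H*(H + n))
m(u, w) = -2*w**2 (m(u, w) = -2*w*w = -2*w**2)
1352*T(I(X(-5, 3)), -24) + m(34, -17) = 1352*(2*(-24)*(-24 + (6 + (9 + 3*(-5))))) - 2*(-17)**2 = 1352*(2*(-24)*(-24 + (6 + (9 - 15)))) - 2*289 = 1352*(2*(-24)*(-24 + (6 - 6))) - 578 = 1352*(2*(-24)*(-24 + 0)) - 578 = 1352*(2*(-24)*(-24)) - 578 = 1352*1152 - 578 = 1557504 - 578 = 1556926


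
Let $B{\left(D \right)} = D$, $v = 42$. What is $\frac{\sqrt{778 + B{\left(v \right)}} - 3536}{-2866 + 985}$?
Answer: $\frac{3536}{1881} - \frac{2 \sqrt{205}}{1881} \approx 1.8646$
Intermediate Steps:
$\frac{\sqrt{778 + B{\left(v \right)}} - 3536}{-2866 + 985} = \frac{\sqrt{778 + 42} - 3536}{-2866 + 985} = \frac{\sqrt{820} - 3536}{-1881} = \left(2 \sqrt{205} - 3536\right) \left(- \frac{1}{1881}\right) = \left(-3536 + 2 \sqrt{205}\right) \left(- \frac{1}{1881}\right) = \frac{3536}{1881} - \frac{2 \sqrt{205}}{1881}$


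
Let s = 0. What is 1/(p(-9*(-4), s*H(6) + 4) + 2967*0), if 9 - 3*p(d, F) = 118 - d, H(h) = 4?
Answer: -3/73 ≈ -0.041096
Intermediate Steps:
p(d, F) = -109/3 + d/3 (p(d, F) = 3 - (118 - d)/3 = 3 + (-118/3 + d/3) = -109/3 + d/3)
1/(p(-9*(-4), s*H(6) + 4) + 2967*0) = 1/((-109/3 + (-9*(-4))/3) + 2967*0) = 1/((-109/3 + (⅓)*36) + 0) = 1/((-109/3 + 12) + 0) = 1/(-73/3 + 0) = 1/(-73/3) = -3/73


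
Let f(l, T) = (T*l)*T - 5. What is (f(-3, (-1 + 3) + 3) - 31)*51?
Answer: -5661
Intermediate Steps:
f(l, T) = -5 + l*T² (f(l, T) = l*T² - 5 = -5 + l*T²)
(f(-3, (-1 + 3) + 3) - 31)*51 = ((-5 - 3*((-1 + 3) + 3)²) - 31)*51 = ((-5 - 3*(2 + 3)²) - 31)*51 = ((-5 - 3*5²) - 31)*51 = ((-5 - 3*25) - 31)*51 = ((-5 - 75) - 31)*51 = (-80 - 31)*51 = -111*51 = -5661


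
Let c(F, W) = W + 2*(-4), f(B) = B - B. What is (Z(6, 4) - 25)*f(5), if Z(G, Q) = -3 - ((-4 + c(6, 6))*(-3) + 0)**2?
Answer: 0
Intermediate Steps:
f(B) = 0
c(F, W) = -8 + W (c(F, W) = W - 8 = -8 + W)
Z(G, Q) = -327 (Z(G, Q) = -3 - ((-4 + (-8 + 6))*(-3) + 0)**2 = -3 - ((-4 - 2)*(-3) + 0)**2 = -3 - (-6*(-3) + 0)**2 = -3 - (18 + 0)**2 = -3 - 1*18**2 = -3 - 1*324 = -3 - 324 = -327)
(Z(6, 4) - 25)*f(5) = (-327 - 25)*0 = -352*0 = 0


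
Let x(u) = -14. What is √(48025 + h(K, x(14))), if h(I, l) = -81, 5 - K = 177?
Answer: 2*√11986 ≈ 218.96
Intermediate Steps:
K = -172 (K = 5 - 1*177 = 5 - 177 = -172)
√(48025 + h(K, x(14))) = √(48025 - 81) = √47944 = 2*√11986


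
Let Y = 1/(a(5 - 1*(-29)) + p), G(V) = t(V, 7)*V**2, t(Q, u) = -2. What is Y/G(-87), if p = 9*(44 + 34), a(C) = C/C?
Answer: -1/10642014 ≈ -9.3967e-8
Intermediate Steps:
a(C) = 1
G(V) = -2*V**2
p = 702 (p = 9*78 = 702)
Y = 1/703 (Y = 1/(1 + 702) = 1/703 ≈ 0.0014225)
Y/G(-87) = 1/(703*((-2*(-87)**2))) = 1/(703*((-2*7569))) = (1/703)/(-15138) = (1/703)*(-1/15138) = -1/10642014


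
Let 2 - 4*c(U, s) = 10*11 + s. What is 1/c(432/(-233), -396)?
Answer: 1/72 ≈ 0.013889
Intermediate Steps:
c(U, s) = -27 - s/4 (c(U, s) = 1/2 - (10*11 + s)/4 = 1/2 - (110 + s)/4 = 1/2 + (-55/2 - s/4) = -27 - s/4)
1/c(432/(-233), -396) = 1/(-27 - 1/4*(-396)) = 1/(-27 + 99) = 1/72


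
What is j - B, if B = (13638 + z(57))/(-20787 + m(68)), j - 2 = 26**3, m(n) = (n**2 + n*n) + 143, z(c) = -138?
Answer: 50083097/2849 ≈ 17579.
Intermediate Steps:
m(n) = 143 + 2*n**2 (m(n) = (n**2 + n**2) + 143 = 2*n**2 + 143 = 143 + 2*n**2)
j = 17578 (j = 2 + 26**3 = 2 + 17576 = 17578)
B = -3375/2849 (B = (13638 - 138)/(-20787 + (143 + 2*68**2)) = 13500/(-20787 + (143 + 2*4624)) = 13500/(-20787 + (143 + 9248)) = 13500/(-20787 + 9391) = 13500/(-11396) = 13500*(-1/11396) = -3375/2849 ≈ -1.1846)
j - B = 17578 - 1*(-3375/2849) = 17578 + 3375/2849 = 50083097/2849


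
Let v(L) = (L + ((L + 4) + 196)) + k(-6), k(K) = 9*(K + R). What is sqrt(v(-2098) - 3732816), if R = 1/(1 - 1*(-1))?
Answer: I*sqrt(14947446)/2 ≈ 1933.1*I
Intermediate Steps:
R = 1/2 (R = 1/(1 + 1) = 1/2 ≈ 0.50000)
k(K) = 9/2 + 9*K (k(K) = 9*(K + 1/2) = 9*(1/2 + K) = 9/2 + 9*K)
v(L) = 301/2 + 2*L (v(L) = (L + ((L + 4) + 196)) + (9/2 + 9*(-6)) = (L + ((4 + L) + 196)) + (9/2 - 54) = (L + (200 + L)) - 99/2 = (200 + 2*L) - 99/2 = 301/2 + 2*L)
sqrt(v(-2098) - 3732816) = sqrt((301/2 + 2*(-2098)) - 3732816) = sqrt((301/2 - 4196) - 3732816) = sqrt(-8091/2 - 3732816) = sqrt(-7473723/2) = I*sqrt(14947446)/2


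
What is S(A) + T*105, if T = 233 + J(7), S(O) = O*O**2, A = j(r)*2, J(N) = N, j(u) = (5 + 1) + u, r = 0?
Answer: 26928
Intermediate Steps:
j(u) = 6 + u
A = 12 (A = (6 + 0)*2 = 6*2 = 12)
S(O) = O**3
T = 240 (T = 233 + 7 = 240)
S(A) + T*105 = 12**3 + 240*105 = 1728 + 25200 = 26928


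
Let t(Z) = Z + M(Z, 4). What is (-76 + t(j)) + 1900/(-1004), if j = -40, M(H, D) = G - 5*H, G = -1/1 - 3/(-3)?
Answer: 20609/251 ≈ 82.108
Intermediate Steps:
G = 0 (G = -1*1 - 3*(-⅓) = -1 + 1 = 0)
M(H, D) = -5*H (M(H, D) = 0 - 5*H = -5*H)
t(Z) = -4*Z (t(Z) = Z - 5*Z = -4*Z)
(-76 + t(j)) + 1900/(-1004) = (-76 - 4*(-40)) + 1900/(-1004) = (-76 + 160) + 1900*(-1/1004) = 84 - 475/251 = 20609/251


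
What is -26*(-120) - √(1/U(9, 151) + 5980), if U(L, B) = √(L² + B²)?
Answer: 3120 - √(3131043825520 + 22882*√22882)/22882 ≈ 3042.7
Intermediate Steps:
U(L, B) = √(B² + L²)
-26*(-120) - √(1/U(9, 151) + 5980) = -26*(-120) - √(1/(√(151² + 9²)) + 5980) = 3120 - √(1/(√(22801 + 81)) + 5980) = 3120 - √(1/(√22882) + 5980) = 3120 - √(√22882/22882 + 5980) = 3120 - √(5980 + √22882/22882)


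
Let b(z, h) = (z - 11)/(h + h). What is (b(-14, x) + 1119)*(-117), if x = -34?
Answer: -8905689/68 ≈ -1.3097e+5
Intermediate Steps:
b(z, h) = (-11 + z)/(2*h) (b(z, h) = (-11 + z)/((2*h)) = (-11 + z)*(1/(2*h)) = (-11 + z)/(2*h))
(b(-14, x) + 1119)*(-117) = ((1/2)*(-11 - 14)/(-34) + 1119)*(-117) = ((1/2)*(-1/34)*(-25) + 1119)*(-117) = (25/68 + 1119)*(-117) = (76117/68)*(-117) = -8905689/68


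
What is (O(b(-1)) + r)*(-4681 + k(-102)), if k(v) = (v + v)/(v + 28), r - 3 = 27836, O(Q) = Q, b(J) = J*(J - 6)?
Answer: -4820003370/37 ≈ -1.3027e+8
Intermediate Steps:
b(J) = J*(-6 + J)
r = 27839 (r = 3 + 27836 = 27839)
k(v) = 2*v/(28 + v) (k(v) = (2*v)/(28 + v) = 2*v/(28 + v))
(O(b(-1)) + r)*(-4681 + k(-102)) = (-(-6 - 1) + 27839)*(-4681 + 2*(-102)/(28 - 102)) = (-1*(-7) + 27839)*(-4681 + 2*(-102)/(-74)) = (7 + 27839)*(-4681 + 2*(-102)*(-1/74)) = 27846*(-4681 + 102/37) = 27846*(-173095/37) = -4820003370/37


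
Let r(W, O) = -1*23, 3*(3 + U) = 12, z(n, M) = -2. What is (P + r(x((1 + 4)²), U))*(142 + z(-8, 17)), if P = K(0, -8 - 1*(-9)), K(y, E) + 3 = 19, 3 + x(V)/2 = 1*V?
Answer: -980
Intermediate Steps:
x(V) = -6 + 2*V (x(V) = -6 + 2*(1*V) = -6 + 2*V)
U = 1 (U = -3 + (⅓)*12 = -3 + 4 = 1)
r(W, O) = -23
K(y, E) = 16 (K(y, E) = -3 + 19 = 16)
P = 16
(P + r(x((1 + 4)²), U))*(142 + z(-8, 17)) = (16 - 23)*(142 - 2) = -7*140 = -980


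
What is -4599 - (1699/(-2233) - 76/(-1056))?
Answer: -246432689/53592 ≈ -4598.3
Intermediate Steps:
-4599 - (1699/(-2233) - 76/(-1056)) = -4599 - (1699*(-1/2233) - 76*(-1/1056)) = -4599 - (-1699/2233 + 19/264) = -4599 - 1*(-36919/53592) = -4599 + 36919/53592 = -246432689/53592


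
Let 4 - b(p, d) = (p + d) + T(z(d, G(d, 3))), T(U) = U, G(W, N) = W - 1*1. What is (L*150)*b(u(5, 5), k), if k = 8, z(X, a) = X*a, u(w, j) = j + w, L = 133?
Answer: -1396500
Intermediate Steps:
G(W, N) = -1 + W (G(W, N) = W - 1 = -1 + W)
b(p, d) = 4 - d - p - d*(-1 + d) (b(p, d) = 4 - ((p + d) + d*(-1 + d)) = 4 - ((d + p) + d*(-1 + d)) = 4 - (d + p + d*(-1 + d)) = 4 + (-d - p - d*(-1 + d)) = 4 - d - p - d*(-1 + d))
(L*150)*b(u(5, 5), k) = (133*150)*(4 - (5 + 5) - 1*8**2) = 19950*(4 - 1*10 - 1*64) = 19950*(4 - 10 - 64) = 19950*(-70) = -1396500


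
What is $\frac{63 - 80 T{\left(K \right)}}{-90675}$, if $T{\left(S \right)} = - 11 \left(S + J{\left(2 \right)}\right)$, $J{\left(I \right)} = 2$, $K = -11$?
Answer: $\frac{873}{10075} \approx 0.08665$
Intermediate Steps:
$T{\left(S \right)} = -22 - 11 S$ ($T{\left(S \right)} = - 11 \left(S + 2\right) = - 11 \left(2 + S\right) = -22 - 11 S$)
$\frac{63 - 80 T{\left(K \right)}}{-90675} = \frac{63 - 80 \left(-22 - -121\right)}{-90675} = \left(63 - 80 \left(-22 + 121\right)\right) \left(- \frac{1}{90675}\right) = \left(63 - 7920\right) \left(- \frac{1}{90675}\right) = \left(-7857\right) \left(- \frac{1}{90675}\right) = \frac{873}{10075}$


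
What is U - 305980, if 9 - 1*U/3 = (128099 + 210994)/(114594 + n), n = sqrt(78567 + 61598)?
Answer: -4017782656096189/13131644671 + 17293743*sqrt(485)/13131644671 ≈ -3.0596e+5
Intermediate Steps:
n = 17*sqrt(485) (n = sqrt(140165) = 17*sqrt(485) ≈ 374.39)
U = 27 - 1017279/(114594 + 17*sqrt(485)) (U = 27 - 3*(128099 + 210994)/(114594 + 17*sqrt(485)) = 27 - 1017279/(114594 + 17*sqrt(485)) ≈ 18.152)
U - 305980 = (237980336391/13131644671 + 17293743*sqrt(485)/13131644671) - 305980 = -4017782656096189/13131644671 + 17293743*sqrt(485)/13131644671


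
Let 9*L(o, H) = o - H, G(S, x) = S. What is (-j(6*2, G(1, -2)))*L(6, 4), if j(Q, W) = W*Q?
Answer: -8/3 ≈ -2.6667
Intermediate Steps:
j(Q, W) = Q*W
L(o, H) = -H/9 + o/9 (L(o, H) = (o - H)/9 = -H/9 + o/9)
(-j(6*2, G(1, -2)))*L(6, 4) = (-6*2)*(-⅑*4 + (⅑)*6) = (-12)*(-4/9 + ⅔) = -1*12*(2/9) = -12*2/9 = -8/3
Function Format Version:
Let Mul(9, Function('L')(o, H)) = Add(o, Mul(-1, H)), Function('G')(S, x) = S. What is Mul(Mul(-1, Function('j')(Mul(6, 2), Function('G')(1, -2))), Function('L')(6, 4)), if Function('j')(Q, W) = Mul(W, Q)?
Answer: Rational(-8, 3) ≈ -2.6667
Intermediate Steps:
Function('j')(Q, W) = Mul(Q, W)
Function('L')(o, H) = Add(Mul(Rational(-1, 9), H), Mul(Rational(1, 9), o)) (Function('L')(o, H) = Mul(Rational(1, 9), Add(o, Mul(-1, H))) = Add(Mul(Rational(-1, 9), H), Mul(Rational(1, 9), o)))
Mul(Mul(-1, Function('j')(Mul(6, 2), Function('G')(1, -2))), Function('L')(6, 4)) = Mul(Mul(-1, Mul(Mul(6, 2), 1)), Add(Mul(Rational(-1, 9), 4), Mul(Rational(1, 9), 6))) = Mul(Mul(-1, Mul(12, 1)), Add(Rational(-4, 9), Rational(2, 3))) = Mul(Mul(-1, 12), Rational(2, 9)) = Mul(-12, Rational(2, 9)) = Rational(-8, 3)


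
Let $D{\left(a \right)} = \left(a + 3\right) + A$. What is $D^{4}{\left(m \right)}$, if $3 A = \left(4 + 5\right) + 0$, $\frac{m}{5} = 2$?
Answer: $65536$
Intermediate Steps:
$m = 10$ ($m = 5 \cdot 2 = 10$)
$A = 3$ ($A = \frac{\left(4 + 5\right) + 0}{3} = \frac{9 + 0}{3} = \frac{1}{3} \cdot 9 = 3$)
$D{\left(a \right)} = 6 + a$ ($D{\left(a \right)} = \left(a + 3\right) + 3 = \left(3 + a\right) + 3 = 6 + a$)
$D^{4}{\left(m \right)} = \left(6 + 10\right)^{4} = 16^{4} = 65536$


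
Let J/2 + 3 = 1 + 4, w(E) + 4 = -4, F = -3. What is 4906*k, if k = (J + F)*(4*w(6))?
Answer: -156992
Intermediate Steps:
w(E) = -8 (w(E) = -4 - 4 = -8)
J = 4 (J = -6 + 2*(1 + 4) = -6 + 2*5 = -6 + 10 = 4)
k = -32 (k = (4 - 3)*(4*(-8)) = 1*(-32) = -32)
4906*k = 4906*(-32) = -156992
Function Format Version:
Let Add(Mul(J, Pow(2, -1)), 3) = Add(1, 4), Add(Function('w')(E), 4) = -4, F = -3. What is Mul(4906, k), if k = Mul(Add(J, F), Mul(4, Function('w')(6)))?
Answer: -156992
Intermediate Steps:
Function('w')(E) = -8 (Function('w')(E) = Add(-4, -4) = -8)
J = 4 (J = Add(-6, Mul(2, Add(1, 4))) = Add(-6, Mul(2, 5)) = Add(-6, 10) = 4)
k = -32 (k = Mul(Add(4, -3), Mul(4, -8)) = Mul(1, -32) = -32)
Mul(4906, k) = Mul(4906, -32) = -156992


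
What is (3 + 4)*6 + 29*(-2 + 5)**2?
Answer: 303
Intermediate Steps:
(3 + 4)*6 + 29*(-2 + 5)**2 = 7*6 + 29*3**2 = 42 + 29*9 = 42 + 261 = 303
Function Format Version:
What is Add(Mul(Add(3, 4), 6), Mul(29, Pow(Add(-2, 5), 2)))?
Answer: 303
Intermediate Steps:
Add(Mul(Add(3, 4), 6), Mul(29, Pow(Add(-2, 5), 2))) = Add(Mul(7, 6), Mul(29, Pow(3, 2))) = Add(42, Mul(29, 9)) = Add(42, 261) = 303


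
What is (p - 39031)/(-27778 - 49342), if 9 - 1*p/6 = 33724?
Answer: 241321/77120 ≈ 3.1292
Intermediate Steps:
p = -202290 (p = 54 - 6*33724 = 54 - 202344 = -202290)
(p - 39031)/(-27778 - 49342) = (-202290 - 39031)/(-27778 - 49342) = -241321/(-77120) = -241321*(-1/77120) = 241321/77120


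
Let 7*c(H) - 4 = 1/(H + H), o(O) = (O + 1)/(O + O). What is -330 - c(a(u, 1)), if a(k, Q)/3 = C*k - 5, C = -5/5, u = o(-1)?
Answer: -9917/30 ≈ -330.57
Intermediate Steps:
o(O) = (1 + O)/(2*O) (o(O) = (1 + O)/((2*O)) = (1 + O)*(1/(2*O)) = (1 + O)/(2*O))
u = 0 (u = (½)*(1 - 1)/(-1) = (½)*(-1)*0 = 0)
C = -1 (C = -5*⅕ = -1)
a(k, Q) = -15 - 3*k (a(k, Q) = 3*(-k - 5) = 3*(-5 - k) = -15 - 3*k)
c(H) = 4/7 + 1/(14*H) (c(H) = 4/7 + 1/(7*(H + H)) = 4/7 + 1/(7*((2*H))) = 4/7 + (1/(2*H))/7 = 4/7 + 1/(14*H))
-330 - c(a(u, 1)) = -330 - (1 + 8*(-15 - 3*0))/(14*(-15 - 3*0)) = -330 - (1 + 8*(-15 + 0))/(14*(-15 + 0)) = -330 - (1 + 8*(-15))/(14*(-15)) = -330 - (-1)*(1 - 120)/(14*15) = -330 - (-1)*(-119)/(14*15) = -330 - 1*17/30 = -330 - 17/30 = -9917/30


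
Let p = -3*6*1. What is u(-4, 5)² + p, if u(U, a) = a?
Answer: 7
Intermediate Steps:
p = -18 (p = -18*1 = -18)
u(-4, 5)² + p = 5² - 18 = 25 - 18 = 7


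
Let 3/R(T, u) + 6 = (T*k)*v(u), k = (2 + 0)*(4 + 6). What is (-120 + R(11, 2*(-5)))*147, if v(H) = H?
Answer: -38914281/2206 ≈ -17640.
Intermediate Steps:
k = 20 (k = 2*10 = 20)
R(T, u) = 3/(-6 + 20*T*u) (R(T, u) = 3/(-6 + (T*20)*u) = 3/(-6 + (20*T)*u) = 3/(-6 + 20*T*u))
(-120 + R(11, 2*(-5)))*147 = (-120 + 3/(2*(-3 + 10*11*(2*(-5)))))*147 = (-120 + 3/(2*(-3 + 10*11*(-10))))*147 = (-120 + 3/(2*(-3 - 1100)))*147 = (-120 + (3/2)/(-1103))*147 = (-120 + (3/2)*(-1/1103))*147 = (-120 - 3/2206)*147 = -264723/2206*147 = -38914281/2206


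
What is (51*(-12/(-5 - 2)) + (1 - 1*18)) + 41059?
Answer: 287906/7 ≈ 41129.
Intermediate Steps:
(51*(-12/(-5 - 2)) + (1 - 1*18)) + 41059 = (51*(-12/(-7)) + (1 - 18)) + 41059 = (51*(-1/7*(-12)) - 17) + 41059 = (51*(12/7) - 17) + 41059 = (612/7 - 17) + 41059 = 493/7 + 41059 = 287906/7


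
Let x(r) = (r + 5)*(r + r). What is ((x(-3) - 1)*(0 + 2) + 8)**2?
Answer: 324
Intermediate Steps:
x(r) = 2*r*(5 + r) (x(r) = (5 + r)*(2*r) = 2*r*(5 + r))
((x(-3) - 1)*(0 + 2) + 8)**2 = ((2*(-3)*(5 - 3) - 1)*(0 + 2) + 8)**2 = ((2*(-3)*2 - 1)*2 + 8)**2 = ((-12 - 1)*2 + 8)**2 = (-13*2 + 8)**2 = (-26 + 8)**2 = (-18)**2 = 324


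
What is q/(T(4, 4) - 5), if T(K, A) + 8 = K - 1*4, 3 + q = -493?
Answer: 496/13 ≈ 38.154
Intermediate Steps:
q = -496 (q = -3 - 493 = -496)
T(K, A) = -12 + K (T(K, A) = -8 + (K - 1*4) = -8 + (K - 4) = -8 + (-4 + K) = -12 + K)
q/(T(4, 4) - 5) = -496/((-12 + 4) - 5) = -496/(-8 - 5) = -496/(-13) = -496*(-1/13) = 496/13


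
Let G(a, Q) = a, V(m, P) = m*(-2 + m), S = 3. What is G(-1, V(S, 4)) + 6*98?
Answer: 587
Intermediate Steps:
G(-1, V(S, 4)) + 6*98 = -1 + 6*98 = -1 + 588 = 587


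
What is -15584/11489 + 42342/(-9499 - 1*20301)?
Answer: -475435219/171186100 ≈ -2.7773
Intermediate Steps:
-15584/11489 + 42342/(-9499 - 1*20301) = -15584*1/11489 + 42342/(-9499 - 20301) = -15584/11489 + 42342/(-29800) = -15584/11489 + 42342*(-1/29800) = -15584/11489 - 21171/14900 = -475435219/171186100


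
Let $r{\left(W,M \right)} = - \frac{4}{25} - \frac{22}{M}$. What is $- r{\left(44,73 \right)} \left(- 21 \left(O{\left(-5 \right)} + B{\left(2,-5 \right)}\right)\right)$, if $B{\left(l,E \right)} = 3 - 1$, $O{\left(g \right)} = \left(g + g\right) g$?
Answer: $- \frac{919464}{1825} \approx -503.82$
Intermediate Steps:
$O{\left(g \right)} = 2 g^{2}$ ($O{\left(g \right)} = 2 g g = 2 g^{2}$)
$B{\left(l,E \right)} = 2$ ($B{\left(l,E \right)} = 3 - 1 = 2$)
$r{\left(W,M \right)} = - \frac{4}{25} - \frac{22}{M}$ ($r{\left(W,M \right)} = \left(-4\right) \frac{1}{25} - \frac{22}{M} = - \frac{4}{25} - \frac{22}{M}$)
$- r{\left(44,73 \right)} \left(- 21 \left(O{\left(-5 \right)} + B{\left(2,-5 \right)}\right)\right) = - (- \frac{4}{25} - \frac{22}{73}) \left(- 21 \left(2 \left(-5\right)^{2} + 2\right)\right) = - (- \frac{4}{25} - \frac{22}{73}) \left(- 21 \left(2 \cdot 25 + 2\right)\right) = - (- \frac{4}{25} - \frac{22}{73}) \left(- 21 \left(50 + 2\right)\right) = \left(-1\right) \left(- \frac{842}{1825}\right) \left(\left(-21\right) 52\right) = \frac{842}{1825} \left(-1092\right) = - \frac{919464}{1825}$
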